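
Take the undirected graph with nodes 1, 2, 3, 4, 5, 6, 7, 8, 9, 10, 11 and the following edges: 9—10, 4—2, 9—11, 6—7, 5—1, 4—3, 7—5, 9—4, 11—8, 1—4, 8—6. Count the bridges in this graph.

3

The edges on the cycle 9-11-8-6-7-5-1-4-9 are not bridges since each lies on that cycle.
But removing 3—4 disconnects 3 from 4; removing 2—4 disconnects 2 from 4; removing 9—10 disconnects 9 from 10 — these are bridges.
That makes 3 bridges.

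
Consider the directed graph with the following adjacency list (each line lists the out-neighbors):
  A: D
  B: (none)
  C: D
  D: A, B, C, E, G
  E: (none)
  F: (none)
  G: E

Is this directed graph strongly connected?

There is no directed path from G to D, so the graph is not strongly connected.

No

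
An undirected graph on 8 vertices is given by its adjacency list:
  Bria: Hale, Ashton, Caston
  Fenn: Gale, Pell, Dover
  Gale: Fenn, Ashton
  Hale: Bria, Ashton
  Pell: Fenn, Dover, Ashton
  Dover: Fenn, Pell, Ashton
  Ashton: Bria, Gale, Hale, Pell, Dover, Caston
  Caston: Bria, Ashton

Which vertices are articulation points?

Ashton

Removing Ashton increases the component count from 1 to 2, so Ashton is a cut vertex.
By contrast removing Gale leaves 1 component; it is not a cut vertex. No other vertex is a cut vertex either.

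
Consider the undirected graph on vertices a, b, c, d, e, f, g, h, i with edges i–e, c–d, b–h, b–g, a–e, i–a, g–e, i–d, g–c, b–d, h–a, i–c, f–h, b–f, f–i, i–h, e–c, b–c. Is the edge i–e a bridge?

No

After removing i–e, the path i-a-e still connects them, so the edge is not a bridge.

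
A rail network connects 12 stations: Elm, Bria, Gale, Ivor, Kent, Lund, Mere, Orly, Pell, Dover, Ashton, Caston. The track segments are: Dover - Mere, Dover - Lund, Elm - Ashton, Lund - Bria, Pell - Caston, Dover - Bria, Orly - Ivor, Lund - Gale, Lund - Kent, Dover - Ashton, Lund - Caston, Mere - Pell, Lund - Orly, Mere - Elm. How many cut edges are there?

4

The edges on the cycle Dover-Mere-Elm-Ashton-Dover are not bridges since each lies on that cycle.
But removing Lund - Gale disconnects Lund from Gale; removing Kent - Lund disconnects Kent from Lund; removing Lund - Orly disconnects Lund from Orly; removing Ivor - Orly disconnects Ivor from Orly — these are bridges.
That makes 4 bridges.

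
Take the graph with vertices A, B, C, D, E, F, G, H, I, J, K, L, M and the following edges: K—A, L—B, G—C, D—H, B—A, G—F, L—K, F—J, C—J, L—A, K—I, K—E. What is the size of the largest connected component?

6

M is isolated — a component by itself.
Starting from D we can reach D, H. That is one component of size 2.
Starting from C we can reach C, F, G, J. That is one component of size 4.
Starting from A we can reach A, B, E, I, K, L. That is one component of size 6.
The largest has 6 vertices.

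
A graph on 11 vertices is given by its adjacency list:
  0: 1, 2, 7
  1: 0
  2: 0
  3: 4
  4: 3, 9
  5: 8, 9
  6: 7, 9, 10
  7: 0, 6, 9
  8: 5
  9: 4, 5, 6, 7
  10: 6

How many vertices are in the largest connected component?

11

Starting from 0 we can reach 0, 1, 2, 3, 4, 5, 6, 7, 8, 9, 10. That is one component of size 11.
The largest has 11 vertices.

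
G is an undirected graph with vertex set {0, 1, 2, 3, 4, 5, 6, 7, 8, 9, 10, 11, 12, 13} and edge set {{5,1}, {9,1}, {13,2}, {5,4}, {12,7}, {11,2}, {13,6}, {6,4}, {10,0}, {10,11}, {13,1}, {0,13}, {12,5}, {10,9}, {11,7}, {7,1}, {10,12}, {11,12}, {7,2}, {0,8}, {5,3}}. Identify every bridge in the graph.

0-8, 3-5

The edges on the cycle 10-0-13-6-4-5-12-10 are not bridges since each lies on that cycle.
But removing 8–0 disconnects 8 from 0; removing 5–3 disconnects 5 from 3 — these are bridges.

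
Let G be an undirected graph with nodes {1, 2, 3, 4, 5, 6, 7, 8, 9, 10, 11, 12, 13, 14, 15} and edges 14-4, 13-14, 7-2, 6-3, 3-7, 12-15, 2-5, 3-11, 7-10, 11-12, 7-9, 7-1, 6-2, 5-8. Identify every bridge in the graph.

1-7, 10-7, 11-12, 11-3, 12-15, 13-14, 14-4, 2-5, 5-8, 7-9

The edges on the cycle 6-3-7-2-6 are not bridges since each lies on that cycle.
But removing 2-5 disconnects 2 from 5; removing 13-14 disconnects 13 from 14; removing 7-1 disconnects 7 from 1; removing 14-4 disconnects 14 from 4 — these are bridges.
In total 10 edges are bridges.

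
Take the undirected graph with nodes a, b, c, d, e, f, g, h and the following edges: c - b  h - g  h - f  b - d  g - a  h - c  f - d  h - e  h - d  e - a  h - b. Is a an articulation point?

Deleting a leaves 1 component (was 1) (its neighbors e, g remain connected to each other), so a is not a cut vertex.

No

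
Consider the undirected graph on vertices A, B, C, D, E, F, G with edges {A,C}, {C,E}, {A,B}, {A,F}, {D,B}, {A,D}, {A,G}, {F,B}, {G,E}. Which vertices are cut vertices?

Removing A increases the component count from 1 to 2, so A is a cut vertex.
By contrast removing C leaves 1 component; it is not a cut vertex. No other vertex is a cut vertex either.

A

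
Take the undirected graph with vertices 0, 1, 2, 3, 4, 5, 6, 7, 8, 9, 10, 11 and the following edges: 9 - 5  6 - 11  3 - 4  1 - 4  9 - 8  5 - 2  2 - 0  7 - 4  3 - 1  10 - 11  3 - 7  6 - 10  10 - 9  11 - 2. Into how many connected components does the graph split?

Starting from 1 we can reach 1, 3, 4, 7. That is one component of size 4.
Starting from 0 we can reach 0, 2, 5, 6, 8, 9, 10, 11. That is one component of size 8.
Total: 2 components.

2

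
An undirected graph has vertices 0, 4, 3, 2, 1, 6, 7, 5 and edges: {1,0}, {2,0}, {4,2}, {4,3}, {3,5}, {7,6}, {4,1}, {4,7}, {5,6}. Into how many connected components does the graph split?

1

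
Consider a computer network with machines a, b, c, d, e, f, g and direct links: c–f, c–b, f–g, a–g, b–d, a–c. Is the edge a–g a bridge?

After removing a–g, the path a-c-f-g still connects them, so the edge is not a bridge.

No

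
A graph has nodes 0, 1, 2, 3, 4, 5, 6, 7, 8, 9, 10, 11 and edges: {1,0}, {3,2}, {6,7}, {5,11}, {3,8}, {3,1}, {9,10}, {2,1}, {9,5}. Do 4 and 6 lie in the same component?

No

The component containing 4 is {4}, and 6 is not in it.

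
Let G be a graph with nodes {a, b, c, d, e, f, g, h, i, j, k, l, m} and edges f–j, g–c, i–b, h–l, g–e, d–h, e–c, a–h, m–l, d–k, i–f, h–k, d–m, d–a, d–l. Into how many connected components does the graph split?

3

Starting from c we can reach c, e, g. That is one component of size 3.
Starting from b we can reach b, f, i, j. That is one component of size 4.
Starting from a we can reach a, d, h, k, l, m. That is one component of size 6.
Total: 3 components.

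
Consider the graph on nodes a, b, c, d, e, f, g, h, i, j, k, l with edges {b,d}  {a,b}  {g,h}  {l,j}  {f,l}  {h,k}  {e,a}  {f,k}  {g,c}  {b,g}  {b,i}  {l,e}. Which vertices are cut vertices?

b, g, l

Removing b increases the component count from 1 to 3, so b is a cut vertex.
Removing g increases the component count from 1 to 2, so g is a cut vertex.
Removing l increases the component count from 1 to 2, so l is a cut vertex.
By contrast removing j leaves 1 component; it is not a cut vertex. No other vertex is a cut vertex either.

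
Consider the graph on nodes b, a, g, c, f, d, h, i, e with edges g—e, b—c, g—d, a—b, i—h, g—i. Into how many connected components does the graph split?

3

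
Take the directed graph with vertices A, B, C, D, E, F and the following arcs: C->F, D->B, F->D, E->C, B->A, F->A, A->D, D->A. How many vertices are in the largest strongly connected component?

3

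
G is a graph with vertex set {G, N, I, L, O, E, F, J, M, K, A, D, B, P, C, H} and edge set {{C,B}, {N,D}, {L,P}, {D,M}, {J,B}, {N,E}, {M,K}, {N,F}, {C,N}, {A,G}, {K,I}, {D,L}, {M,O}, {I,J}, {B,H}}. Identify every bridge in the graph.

The edges on the cycle C-N-D-M-K-I-J-B-C are not bridges since each lies on that cycle.
But removing H-B disconnects H from B; removing N-F disconnects N from F; removing O-M disconnects O from M; removing E-N disconnects E from N — these are bridges.
In total 7 edges are bridges.

A-G, B-H, D-L, E-N, F-N, L-P, M-O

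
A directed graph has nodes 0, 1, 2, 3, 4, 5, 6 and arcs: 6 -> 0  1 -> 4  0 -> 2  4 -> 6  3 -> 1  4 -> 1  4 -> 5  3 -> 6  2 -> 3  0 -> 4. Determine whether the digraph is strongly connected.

There is no directed path from 5 to 4, so the graph is not strongly connected.

No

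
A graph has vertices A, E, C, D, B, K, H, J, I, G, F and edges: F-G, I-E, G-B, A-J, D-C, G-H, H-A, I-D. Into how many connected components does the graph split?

K is isolated — a component by itself.
Starting from C we can reach C, D, E, I. That is one component of size 4.
Starting from A we can reach A, B, F, G, H, J. That is one component of size 6.
Total: 3 components.

3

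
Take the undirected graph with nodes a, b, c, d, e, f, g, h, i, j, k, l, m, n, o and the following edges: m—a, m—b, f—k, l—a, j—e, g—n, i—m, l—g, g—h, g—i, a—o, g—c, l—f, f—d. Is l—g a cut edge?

No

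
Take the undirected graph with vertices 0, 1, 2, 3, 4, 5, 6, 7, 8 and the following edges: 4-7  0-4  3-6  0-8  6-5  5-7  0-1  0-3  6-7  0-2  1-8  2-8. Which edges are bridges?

none

The edges on the cycle 6-5-7-6 are not bridges since each lies on that cycle.
Every edge lies on some cycle, so there are no bridges.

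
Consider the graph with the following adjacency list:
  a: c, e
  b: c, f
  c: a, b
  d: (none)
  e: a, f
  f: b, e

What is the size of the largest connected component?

5

d is isolated — a component by itself.
Starting from a we can reach a, b, c, e, f. That is one component of size 5.
The largest has 5 vertices.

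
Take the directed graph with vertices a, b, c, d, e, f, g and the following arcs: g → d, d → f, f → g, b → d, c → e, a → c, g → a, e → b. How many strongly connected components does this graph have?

{a, b, c, d, e, f, g} are all mutually reachable — one SCC of size 7.
That gives 1 strongly connected component.

1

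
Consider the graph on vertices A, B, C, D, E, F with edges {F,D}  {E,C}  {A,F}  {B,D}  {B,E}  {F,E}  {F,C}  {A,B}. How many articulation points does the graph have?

Removing F, for instance, still leaves 1 component. No single vertex removal increases the component count — the graph has no articulation points.

0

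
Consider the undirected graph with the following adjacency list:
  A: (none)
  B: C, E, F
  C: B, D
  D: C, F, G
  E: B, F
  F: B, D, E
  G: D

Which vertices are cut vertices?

Removing D increases the component count from 2 to 3, so D is a cut vertex.
By contrast removing B leaves 2 components; it is not a cut vertex. No other vertex is a cut vertex either.

D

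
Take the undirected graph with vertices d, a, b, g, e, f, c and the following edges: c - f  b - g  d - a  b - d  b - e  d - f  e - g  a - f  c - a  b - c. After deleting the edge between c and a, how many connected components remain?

1

c and a are still connected via c-f-a, so the component count stays at 1.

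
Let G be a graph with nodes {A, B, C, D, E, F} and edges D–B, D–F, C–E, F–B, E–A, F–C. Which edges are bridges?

A-E, C-E, C-F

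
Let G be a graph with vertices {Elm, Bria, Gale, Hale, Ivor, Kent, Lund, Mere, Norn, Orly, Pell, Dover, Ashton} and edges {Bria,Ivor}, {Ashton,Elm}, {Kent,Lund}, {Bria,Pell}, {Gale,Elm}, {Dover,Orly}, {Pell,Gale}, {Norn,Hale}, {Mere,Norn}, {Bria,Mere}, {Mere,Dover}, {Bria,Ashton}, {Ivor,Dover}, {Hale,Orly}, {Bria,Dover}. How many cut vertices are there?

1

Removing Bria increases the component count from 2 to 3, so Bria is a cut vertex.
By contrast removing Ashton leaves 2 components; it is not a cut vertex. No other vertex is a cut vertex either.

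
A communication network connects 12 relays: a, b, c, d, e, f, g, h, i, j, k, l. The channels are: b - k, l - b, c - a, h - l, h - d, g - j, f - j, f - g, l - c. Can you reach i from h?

The component containing h is {a, b, c, d, h, k, l}, and i is not in it.

No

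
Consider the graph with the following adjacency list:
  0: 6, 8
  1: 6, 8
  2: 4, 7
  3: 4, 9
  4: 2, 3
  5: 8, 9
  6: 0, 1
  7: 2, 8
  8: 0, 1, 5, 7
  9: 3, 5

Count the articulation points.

Removing 8 increases the component count from 1 to 2, so 8 is a cut vertex.
By contrast removing 5 leaves 1 component; it is not a cut vertex. No other vertex is a cut vertex either.

1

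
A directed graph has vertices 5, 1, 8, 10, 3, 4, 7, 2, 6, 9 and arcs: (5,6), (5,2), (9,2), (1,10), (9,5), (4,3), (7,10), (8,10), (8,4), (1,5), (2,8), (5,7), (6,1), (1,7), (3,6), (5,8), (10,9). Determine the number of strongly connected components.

{1, 2, 3, 4, 5, 6, 7, 8, 9, 10} are all mutually reachable — one SCC of size 10.
That gives 1 strongly connected component.

1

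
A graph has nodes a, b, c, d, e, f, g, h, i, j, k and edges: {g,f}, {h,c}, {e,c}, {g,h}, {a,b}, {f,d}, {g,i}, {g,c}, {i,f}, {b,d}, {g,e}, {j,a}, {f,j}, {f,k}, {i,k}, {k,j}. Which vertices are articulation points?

g

Removing g increases the component count from 1 to 2, so g is a cut vertex.
By contrast removing a leaves 1 component; it is not a cut vertex. No other vertex is a cut vertex either.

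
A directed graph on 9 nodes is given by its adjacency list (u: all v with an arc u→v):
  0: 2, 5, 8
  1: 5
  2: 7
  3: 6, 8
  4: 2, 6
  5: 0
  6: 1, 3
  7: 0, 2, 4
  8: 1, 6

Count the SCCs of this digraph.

1

{0, 1, 2, 3, 4, 5, 6, 7, 8} are all mutually reachable — one SCC of size 9.
That gives 1 strongly connected component.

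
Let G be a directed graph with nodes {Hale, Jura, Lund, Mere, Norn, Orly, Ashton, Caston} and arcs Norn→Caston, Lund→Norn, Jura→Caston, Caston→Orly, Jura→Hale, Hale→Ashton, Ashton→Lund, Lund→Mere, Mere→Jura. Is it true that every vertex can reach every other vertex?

There is no directed path from Orly to Mere, so the graph is not strongly connected.

No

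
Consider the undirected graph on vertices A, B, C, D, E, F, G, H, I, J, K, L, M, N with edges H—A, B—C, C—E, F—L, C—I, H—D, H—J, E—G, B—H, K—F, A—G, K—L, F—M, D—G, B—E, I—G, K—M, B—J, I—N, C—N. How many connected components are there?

2

Starting from F we can reach F, K, L, M. That is one component of size 4.
Starting from A we can reach A, B, C, D, E, G, H, I, J, N. That is one component of size 10.
Total: 2 components.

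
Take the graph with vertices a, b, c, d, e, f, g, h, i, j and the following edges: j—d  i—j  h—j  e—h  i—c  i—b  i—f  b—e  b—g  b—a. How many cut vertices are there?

3

Removing b increases the component count from 1 to 3, so b is a cut vertex.
Removing i increases the component count from 1 to 3, so i is a cut vertex.
Removing j increases the component count from 1 to 2, so j is a cut vertex.
By contrast removing f leaves 1 component; it is not a cut vertex. No other vertex is a cut vertex either.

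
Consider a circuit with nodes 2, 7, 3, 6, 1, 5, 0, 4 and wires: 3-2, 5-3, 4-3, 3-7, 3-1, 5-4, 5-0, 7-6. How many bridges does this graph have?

5

The edges on the cycle 5-4-3-5 are not bridges since each lies on that cycle.
But removing 3-2 disconnects 3 from 2; removing 3-7 disconnects 3 from 7; removing 5-0 disconnects 5 from 0; removing 7-6 disconnects 7 from 6 — these are bridges.
In total 5 edges are bridges.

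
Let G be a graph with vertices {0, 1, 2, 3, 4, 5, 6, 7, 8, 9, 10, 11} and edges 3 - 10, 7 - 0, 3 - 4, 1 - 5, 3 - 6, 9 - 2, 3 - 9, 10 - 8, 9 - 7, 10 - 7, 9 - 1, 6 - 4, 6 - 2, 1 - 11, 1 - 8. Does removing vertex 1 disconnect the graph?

Deleting 1 raises the number of components from 1 to 3, so 1 is a cut vertex.

Yes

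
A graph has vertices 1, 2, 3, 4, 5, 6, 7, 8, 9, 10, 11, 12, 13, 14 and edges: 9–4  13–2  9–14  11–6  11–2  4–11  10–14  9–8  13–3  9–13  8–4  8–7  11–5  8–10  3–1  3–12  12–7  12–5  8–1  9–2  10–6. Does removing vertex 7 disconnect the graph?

Deleting 7 leaves 1 component (was 1) (its neighbors 8, 12 remain connected to each other), so 7 is not a cut vertex.

No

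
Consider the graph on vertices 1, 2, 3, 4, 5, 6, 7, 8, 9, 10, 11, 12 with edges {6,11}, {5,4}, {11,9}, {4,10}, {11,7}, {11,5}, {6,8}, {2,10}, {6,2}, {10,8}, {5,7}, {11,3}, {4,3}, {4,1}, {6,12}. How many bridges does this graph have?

3

The edges on the cycle 6-11-5-4-10-2-6 are not bridges since each lies on that cycle.
But removing 12—6 disconnects 12 from 6; removing 11—9 disconnects 11 from 9; removing 4—1 disconnects 4 from 1 — these are bridges.
That makes 3 bridges.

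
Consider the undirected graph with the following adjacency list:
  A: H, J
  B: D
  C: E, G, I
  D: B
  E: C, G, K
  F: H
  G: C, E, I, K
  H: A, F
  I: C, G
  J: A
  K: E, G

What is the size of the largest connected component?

Starting from B we can reach B, D. That is one component of size 2.
Starting from A we can reach A, F, H, J. That is one component of size 4.
Starting from C we can reach C, E, G, I, K. That is one component of size 5.
The largest has 5 vertices.

5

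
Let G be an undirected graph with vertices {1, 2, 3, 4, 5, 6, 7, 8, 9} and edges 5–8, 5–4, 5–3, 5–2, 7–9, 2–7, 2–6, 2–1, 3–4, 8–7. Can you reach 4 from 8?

Yes

From 8 we can reach 1, 2, 3, 4, 5, 6, 7, 8, 9, which includes 4.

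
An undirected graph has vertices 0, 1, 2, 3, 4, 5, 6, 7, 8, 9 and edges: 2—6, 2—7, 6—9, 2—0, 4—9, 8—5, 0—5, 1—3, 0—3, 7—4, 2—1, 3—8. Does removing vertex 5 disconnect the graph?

No

Deleting 5 leaves 1 component (was 1) (its neighbors 0, 8 remain connected to each other), so 5 is not a cut vertex.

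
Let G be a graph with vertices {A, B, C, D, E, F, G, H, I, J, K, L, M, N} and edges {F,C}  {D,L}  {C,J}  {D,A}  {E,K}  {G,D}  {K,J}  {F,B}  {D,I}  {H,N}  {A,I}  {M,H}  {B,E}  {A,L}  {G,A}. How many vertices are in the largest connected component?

6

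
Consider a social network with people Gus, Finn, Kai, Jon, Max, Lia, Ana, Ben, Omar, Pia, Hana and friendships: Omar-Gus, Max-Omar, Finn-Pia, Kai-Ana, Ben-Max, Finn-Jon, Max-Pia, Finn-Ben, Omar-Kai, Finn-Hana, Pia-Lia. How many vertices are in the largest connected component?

11

Starting from Ana we can reach Ana, Ben, Gus, Jon, Kai, Lia, Max, Pia, Finn, Hana, Omar. That is one component of size 11.
The largest has 11 vertices.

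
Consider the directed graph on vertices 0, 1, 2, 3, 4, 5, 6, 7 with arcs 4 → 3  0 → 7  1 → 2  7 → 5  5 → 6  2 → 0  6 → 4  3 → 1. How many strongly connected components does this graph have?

1

{0, 1, 2, 3, 4, 5, 6, 7} are all mutually reachable — one SCC of size 8.
That gives 1 strongly connected component.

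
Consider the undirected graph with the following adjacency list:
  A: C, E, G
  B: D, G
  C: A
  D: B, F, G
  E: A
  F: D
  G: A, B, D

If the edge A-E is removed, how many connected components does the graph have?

2

Before removal there is 1 component.
A-E is a bridge — removing it separates A's side from E's side.
After removal: 2 components.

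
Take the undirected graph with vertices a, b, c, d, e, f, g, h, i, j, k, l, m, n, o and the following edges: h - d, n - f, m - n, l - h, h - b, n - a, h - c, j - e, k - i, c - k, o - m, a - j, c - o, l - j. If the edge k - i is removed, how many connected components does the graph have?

3

Before removal there are 2 components.
k - i is a bridge — removing it separates k's side from i's side.
After removal: 3 components.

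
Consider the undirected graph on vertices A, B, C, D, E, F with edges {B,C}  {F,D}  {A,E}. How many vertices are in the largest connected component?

Starting from D we can reach D, F. That is one component of size 2.
Starting from B we can reach B, C. That is one component of size 2.
Starting from A we can reach A, E. That is one component of size 2.
The largest has 2 vertices.

2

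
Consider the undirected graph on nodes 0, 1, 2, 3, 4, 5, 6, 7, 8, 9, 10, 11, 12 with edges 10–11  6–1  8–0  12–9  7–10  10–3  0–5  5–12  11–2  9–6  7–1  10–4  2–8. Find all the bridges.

10-3, 10-4

The edges on the cycle 7-10-11-2-8-0-5-12-9-6-1-7 are not bridges since each lies on that cycle.
But removing 10–4 disconnects 10 from 4; removing 10–3 disconnects 10 from 3 — these are bridges.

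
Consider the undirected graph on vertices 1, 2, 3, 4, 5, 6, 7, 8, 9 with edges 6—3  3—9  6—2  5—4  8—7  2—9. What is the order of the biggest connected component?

1 is isolated — a component by itself.
Starting from 7 we can reach 7, 8. That is one component of size 2.
Starting from 4 we can reach 4, 5. That is one component of size 2.
Starting from 2 we can reach 2, 3, 6, 9. That is one component of size 4.
The largest has 4 vertices.

4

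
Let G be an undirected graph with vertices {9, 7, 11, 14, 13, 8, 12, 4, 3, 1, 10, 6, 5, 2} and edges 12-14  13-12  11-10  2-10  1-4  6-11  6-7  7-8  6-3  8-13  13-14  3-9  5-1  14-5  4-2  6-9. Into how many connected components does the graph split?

Starting from 1 we can reach 1, 2, 3, 4, 5, 6, 7, 8, 9, 10, 11, 12, 13, 14. That is one component of size 14.
Total: 1 component.

1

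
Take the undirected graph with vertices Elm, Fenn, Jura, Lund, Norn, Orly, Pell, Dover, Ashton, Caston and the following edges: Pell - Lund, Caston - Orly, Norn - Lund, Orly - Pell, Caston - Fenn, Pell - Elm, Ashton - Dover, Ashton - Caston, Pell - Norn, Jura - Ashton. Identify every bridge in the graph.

Ashton-Caston, Ashton-Dover, Ashton-Jura, Caston-Fenn, Caston-Orly, Elm-Pell, Orly-Pell

The edges on the cycle Pell-Norn-Lund-Pell are not bridges since each lies on that cycle.
But removing Ashton - Jura disconnects Ashton from Jura; removing Orly - Pell disconnects Orly from Pell; removing Elm - Pell disconnects Elm from Pell; removing Orly - Caston disconnects Orly from Caston — these are bridges.
In total 7 edges are bridges.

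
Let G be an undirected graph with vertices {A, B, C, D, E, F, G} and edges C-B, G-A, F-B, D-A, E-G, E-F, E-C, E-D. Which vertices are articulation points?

E

Removing E increases the component count from 1 to 2, so E is a cut vertex.
By contrast removing A leaves 1 component; it is not a cut vertex. No other vertex is a cut vertex either.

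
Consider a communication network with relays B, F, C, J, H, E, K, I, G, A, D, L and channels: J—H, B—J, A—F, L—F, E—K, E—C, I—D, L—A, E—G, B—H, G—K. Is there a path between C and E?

From C we can reach C, E, G, K, which includes E.

Yes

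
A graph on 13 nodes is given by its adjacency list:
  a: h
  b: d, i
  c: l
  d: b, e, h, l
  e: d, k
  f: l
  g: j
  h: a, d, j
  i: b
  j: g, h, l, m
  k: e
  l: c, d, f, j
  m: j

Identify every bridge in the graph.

The edges on the cycle h-j-l-d-h are not bridges since each lies on that cycle.
But removing j-g disconnects j from g; removing l-f disconnects l from f; removing d-b disconnects d from b; removing d-e disconnects d from e — these are bridges.
In total 9 edges are bridges.

a-h, b-d, b-i, c-l, d-e, e-k, f-l, g-j, j-m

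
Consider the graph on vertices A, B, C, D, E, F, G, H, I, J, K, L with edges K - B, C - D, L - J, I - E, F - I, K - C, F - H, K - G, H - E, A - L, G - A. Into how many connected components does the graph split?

2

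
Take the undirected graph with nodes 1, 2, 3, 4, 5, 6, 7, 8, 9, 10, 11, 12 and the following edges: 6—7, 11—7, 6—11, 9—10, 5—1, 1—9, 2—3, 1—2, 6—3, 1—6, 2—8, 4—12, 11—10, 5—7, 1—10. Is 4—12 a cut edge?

Yes

Removing 4—12 leaves no path between 4 and 12: the component count goes from 2 to 3. So it is a bridge.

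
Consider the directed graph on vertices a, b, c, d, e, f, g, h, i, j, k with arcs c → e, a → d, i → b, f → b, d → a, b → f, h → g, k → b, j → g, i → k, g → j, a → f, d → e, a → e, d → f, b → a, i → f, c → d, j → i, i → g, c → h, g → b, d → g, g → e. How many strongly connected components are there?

{a, b, d, f, g, i, j, k} are all mutually reachable — one SCC of size 8.
{e} is an SCC by itself.
{h} is an SCC by itself.
{c} is an SCC by itself.
That gives 4 strongly connected components.

4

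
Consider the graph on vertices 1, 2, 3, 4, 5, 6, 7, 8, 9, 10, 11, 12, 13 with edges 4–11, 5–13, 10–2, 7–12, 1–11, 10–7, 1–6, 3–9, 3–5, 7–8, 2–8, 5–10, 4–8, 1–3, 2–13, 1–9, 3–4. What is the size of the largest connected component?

Starting from 1 we can reach 1, 2, 3, 4, 5, 6, 7, 8, 9, 10, 11, 12, 13. That is one component of size 13.
The largest has 13 vertices.

13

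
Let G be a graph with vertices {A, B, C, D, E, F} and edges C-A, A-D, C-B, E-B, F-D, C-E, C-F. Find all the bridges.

The edges on the cycle C-E-B-C are not bridges since each lies on that cycle.
Every edge lies on some cycle, so there are no bridges.

none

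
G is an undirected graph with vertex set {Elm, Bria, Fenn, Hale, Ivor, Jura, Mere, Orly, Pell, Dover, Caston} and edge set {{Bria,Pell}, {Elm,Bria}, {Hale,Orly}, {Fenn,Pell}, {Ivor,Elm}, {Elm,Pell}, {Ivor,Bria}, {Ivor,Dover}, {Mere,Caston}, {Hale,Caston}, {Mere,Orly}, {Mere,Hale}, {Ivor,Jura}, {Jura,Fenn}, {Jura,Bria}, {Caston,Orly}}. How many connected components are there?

2

Starting from Hale we can reach Hale, Mere, Orly, Caston. That is one component of size 4.
Starting from Elm we can reach Elm, Bria, Fenn, Ivor, Jura, Pell, Dover. That is one component of size 7.
Total: 2 components.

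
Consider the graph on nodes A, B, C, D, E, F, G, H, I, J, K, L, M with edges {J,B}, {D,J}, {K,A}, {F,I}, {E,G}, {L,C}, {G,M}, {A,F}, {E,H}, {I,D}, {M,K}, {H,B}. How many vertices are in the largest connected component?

11

Starting from C we can reach C, L. That is one component of size 2.
Starting from A we can reach A, B, D, E, F, G, H, I, J, K, M. That is one component of size 11.
The largest has 11 vertices.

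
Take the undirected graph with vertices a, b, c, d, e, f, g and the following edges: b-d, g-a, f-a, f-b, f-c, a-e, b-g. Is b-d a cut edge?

Removing b-d leaves no path between b and d: the component count goes from 1 to 2. So it is a bridge.

Yes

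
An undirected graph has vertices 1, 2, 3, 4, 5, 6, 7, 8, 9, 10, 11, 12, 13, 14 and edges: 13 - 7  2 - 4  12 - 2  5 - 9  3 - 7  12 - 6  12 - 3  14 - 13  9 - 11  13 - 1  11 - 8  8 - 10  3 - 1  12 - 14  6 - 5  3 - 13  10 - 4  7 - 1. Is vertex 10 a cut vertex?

No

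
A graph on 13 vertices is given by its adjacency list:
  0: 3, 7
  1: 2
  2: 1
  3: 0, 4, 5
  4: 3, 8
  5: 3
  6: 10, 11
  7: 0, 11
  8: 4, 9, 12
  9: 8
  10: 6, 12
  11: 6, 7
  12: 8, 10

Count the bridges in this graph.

3

The edges on the cycle 3-4-8-12-10-6-11-7-0-3 are not bridges since each lies on that cycle.
But removing 9-8 disconnects 9 from 8; removing 1-2 disconnects 1 from 2; removing 3-5 disconnects 3 from 5 — these are bridges.
That makes 3 bridges.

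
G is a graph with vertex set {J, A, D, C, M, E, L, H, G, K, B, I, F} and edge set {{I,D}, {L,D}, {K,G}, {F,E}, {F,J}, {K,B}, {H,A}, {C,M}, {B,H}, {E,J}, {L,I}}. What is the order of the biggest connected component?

5

Starting from C we can reach C, M. That is one component of size 2.
Starting from D we can reach D, I, L. That is one component of size 3.
Starting from E we can reach E, F, J. That is one component of size 3.
Starting from A we can reach A, B, G, H, K. That is one component of size 5.
The largest has 5 vertices.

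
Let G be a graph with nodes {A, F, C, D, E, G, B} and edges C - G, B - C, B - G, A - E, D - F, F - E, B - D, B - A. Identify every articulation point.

Removing B increases the component count from 1 to 2, so B is a cut vertex.
By contrast removing E leaves 1 component; it is not a cut vertex. No other vertex is a cut vertex either.

B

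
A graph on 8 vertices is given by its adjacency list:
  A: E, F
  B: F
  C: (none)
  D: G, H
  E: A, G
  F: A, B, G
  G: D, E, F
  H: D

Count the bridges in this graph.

3

The edges on the cycle E-A-F-G-E are not bridges since each lies on that cycle.
But removing G-D disconnects G from D; removing D-H disconnects D from H; removing F-B disconnects F from B — these are bridges.
That makes 3 bridges.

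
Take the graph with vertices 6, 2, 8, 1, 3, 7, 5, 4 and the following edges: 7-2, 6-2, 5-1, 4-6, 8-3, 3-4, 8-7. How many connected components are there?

2

Starting from 1 we can reach 1, 5. That is one component of size 2.
Starting from 2 we can reach 2, 3, 4, 6, 7, 8. That is one component of size 6.
Total: 2 components.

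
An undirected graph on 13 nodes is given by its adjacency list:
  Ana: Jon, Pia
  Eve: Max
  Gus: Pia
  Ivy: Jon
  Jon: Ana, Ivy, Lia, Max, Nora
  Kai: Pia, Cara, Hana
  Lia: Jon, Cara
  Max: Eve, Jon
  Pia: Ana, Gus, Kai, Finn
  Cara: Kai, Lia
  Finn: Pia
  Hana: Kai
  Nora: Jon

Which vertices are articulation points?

Jon, Kai, Max, Pia

Removing Jon increases the component count from 1 to 4, so Jon is a cut vertex.
Removing Kai increases the component count from 1 to 2, so Kai is a cut vertex.
Removing Max increases the component count from 1 to 2, so Max is a cut vertex.
Likewise Pia is a cut vertex.
By contrast removing Nora leaves 1 component; it is not a cut vertex. No other vertex is a cut vertex either.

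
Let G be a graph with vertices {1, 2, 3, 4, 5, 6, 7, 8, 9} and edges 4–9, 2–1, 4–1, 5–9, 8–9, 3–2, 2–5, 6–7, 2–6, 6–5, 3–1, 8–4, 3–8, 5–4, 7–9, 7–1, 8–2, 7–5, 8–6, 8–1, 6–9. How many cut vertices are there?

Removing 1, for instance, still leaves 1 component. No single vertex removal increases the component count — the graph has no articulation points.

0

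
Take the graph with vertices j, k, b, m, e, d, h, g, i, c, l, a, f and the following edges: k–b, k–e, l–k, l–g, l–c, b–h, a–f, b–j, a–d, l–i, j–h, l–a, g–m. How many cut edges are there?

10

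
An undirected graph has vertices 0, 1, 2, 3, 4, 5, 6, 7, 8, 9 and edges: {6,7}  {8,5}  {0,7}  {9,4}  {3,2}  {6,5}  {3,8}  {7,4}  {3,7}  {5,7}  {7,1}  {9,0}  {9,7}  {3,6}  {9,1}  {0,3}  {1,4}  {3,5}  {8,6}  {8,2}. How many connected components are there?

1

Starting from 0 we can reach 0, 1, 2, 3, 4, 5, 6, 7, 8, 9. That is one component of size 10.
Total: 1 component.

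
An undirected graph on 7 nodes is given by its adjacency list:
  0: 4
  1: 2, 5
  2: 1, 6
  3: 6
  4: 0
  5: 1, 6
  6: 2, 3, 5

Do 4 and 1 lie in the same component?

No

The component containing 4 is {0, 4}, and 1 is not in it.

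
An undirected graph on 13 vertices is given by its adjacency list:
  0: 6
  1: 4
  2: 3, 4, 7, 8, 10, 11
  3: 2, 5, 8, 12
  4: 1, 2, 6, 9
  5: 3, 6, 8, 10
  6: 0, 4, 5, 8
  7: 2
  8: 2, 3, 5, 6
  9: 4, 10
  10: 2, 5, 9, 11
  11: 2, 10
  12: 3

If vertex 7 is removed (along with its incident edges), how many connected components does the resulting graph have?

1

With 7 gone, the remaining components are: {0, 1, 2, 3, 4, 5, 6, 8, 9, 10, 11, 12}.
That is 1 component.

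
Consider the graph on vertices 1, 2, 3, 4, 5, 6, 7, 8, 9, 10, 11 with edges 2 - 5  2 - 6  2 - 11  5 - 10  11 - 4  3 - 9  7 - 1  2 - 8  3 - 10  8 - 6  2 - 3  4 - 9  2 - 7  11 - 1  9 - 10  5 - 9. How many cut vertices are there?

1

Removing 2 increases the component count from 1 to 2, so 2 is a cut vertex.
By contrast removing 9 leaves 1 component; it is not a cut vertex. No other vertex is a cut vertex either.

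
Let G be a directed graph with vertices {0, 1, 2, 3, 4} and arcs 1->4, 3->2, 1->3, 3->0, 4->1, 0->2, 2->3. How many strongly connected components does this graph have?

{0, 2, 3} are all mutually reachable — one SCC of size 3.
{1, 4} are all mutually reachable — one SCC of size 2.
That gives 2 strongly connected components.

2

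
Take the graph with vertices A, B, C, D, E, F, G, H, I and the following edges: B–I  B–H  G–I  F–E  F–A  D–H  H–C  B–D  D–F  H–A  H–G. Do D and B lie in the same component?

From D we can reach A, B, C, D, E, F, G, H, I, which includes B.

Yes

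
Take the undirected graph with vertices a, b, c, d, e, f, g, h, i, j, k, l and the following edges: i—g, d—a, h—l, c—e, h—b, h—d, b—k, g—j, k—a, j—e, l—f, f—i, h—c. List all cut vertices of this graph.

Removing h increases the component count from 1 to 2, so h is a cut vertex.
By contrast removing a leaves 1 component; it is not a cut vertex. No other vertex is a cut vertex either.

h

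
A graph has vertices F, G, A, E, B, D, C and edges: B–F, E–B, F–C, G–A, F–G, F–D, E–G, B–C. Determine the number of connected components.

1

Starting from A we can reach A, B, C, D, E, F, G. That is one component of size 7.
Total: 1 component.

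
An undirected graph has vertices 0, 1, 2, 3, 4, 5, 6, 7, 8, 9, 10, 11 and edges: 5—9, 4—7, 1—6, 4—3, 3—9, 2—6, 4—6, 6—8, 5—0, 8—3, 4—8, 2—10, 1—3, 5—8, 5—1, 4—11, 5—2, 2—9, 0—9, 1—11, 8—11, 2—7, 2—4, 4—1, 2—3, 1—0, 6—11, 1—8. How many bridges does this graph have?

1

The edges on the cycle 2-4-7-2 are not bridges since each lies on that cycle.
But removing 10—2 disconnects 10 from 2 — this is a bridge.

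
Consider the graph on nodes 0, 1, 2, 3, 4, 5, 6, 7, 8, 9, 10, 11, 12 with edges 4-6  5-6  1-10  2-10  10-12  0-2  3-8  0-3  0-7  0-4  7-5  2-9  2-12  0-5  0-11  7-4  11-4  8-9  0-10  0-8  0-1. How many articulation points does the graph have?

1

Removing 0 increases the component count from 1 to 2, so 0 is a cut vertex.
By contrast removing 3 leaves 1 component; it is not a cut vertex. No other vertex is a cut vertex either.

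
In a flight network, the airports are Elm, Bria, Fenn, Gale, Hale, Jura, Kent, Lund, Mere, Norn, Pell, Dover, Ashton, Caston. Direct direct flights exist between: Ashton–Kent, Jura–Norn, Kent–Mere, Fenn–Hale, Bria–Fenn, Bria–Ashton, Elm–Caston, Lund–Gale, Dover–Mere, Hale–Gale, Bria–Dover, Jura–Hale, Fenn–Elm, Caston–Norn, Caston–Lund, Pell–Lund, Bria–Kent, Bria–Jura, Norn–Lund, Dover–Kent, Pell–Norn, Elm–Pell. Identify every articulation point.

Removing Bria increases the component count from 1 to 2, so Bria is a cut vertex.
By contrast removing Fenn leaves 1 component; it is not a cut vertex. No other vertex is a cut vertex either.

Bria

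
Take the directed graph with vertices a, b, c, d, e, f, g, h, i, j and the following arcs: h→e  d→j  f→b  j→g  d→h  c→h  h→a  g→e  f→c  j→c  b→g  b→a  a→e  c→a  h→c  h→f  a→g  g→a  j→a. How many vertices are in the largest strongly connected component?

3

{c, f, h} are all mutually reachable — one SCC of size 3.
{a, g} are all mutually reachable — one SCC of size 2.
{b} is an SCC by itself.
{d} is an SCC by itself.
{e} is an SCC by itself.
(and 2 more singleton SCCs)
The largest has 3 vertices.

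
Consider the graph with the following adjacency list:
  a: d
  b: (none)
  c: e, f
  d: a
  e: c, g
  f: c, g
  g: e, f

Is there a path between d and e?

The component containing d is {a, d}, and e is not in it.

No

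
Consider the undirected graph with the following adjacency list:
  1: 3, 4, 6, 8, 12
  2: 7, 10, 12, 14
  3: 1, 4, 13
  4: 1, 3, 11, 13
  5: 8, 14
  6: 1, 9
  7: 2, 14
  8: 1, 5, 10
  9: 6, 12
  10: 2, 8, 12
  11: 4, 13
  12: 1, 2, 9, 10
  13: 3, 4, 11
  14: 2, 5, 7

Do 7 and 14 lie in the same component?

Yes

From 7 we can reach 1, 2, 3, 4, 5, 6, 7, 8, 9, 10, 11, 12, 13, 14, which includes 14.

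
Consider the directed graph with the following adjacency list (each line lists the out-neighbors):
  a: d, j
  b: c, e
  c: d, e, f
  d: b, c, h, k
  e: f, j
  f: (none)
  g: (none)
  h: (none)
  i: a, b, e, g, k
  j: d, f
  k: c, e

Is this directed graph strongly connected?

There is no directed path from k to g, so the graph is not strongly connected.

No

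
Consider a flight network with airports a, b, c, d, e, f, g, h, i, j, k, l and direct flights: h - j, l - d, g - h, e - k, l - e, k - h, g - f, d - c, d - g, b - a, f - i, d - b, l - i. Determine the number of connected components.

Starting from a we can reach a, b, c, d, e, f, g, h, i, j, k, l. That is one component of size 12.
Total: 1 component.

1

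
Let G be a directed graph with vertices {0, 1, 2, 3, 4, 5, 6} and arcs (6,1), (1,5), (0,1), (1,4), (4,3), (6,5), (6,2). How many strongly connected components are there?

{0} is an SCC by itself.
{5} is an SCC by itself.
{1} is an SCC by itself.
{2} is an SCC by itself.
{6} is an SCC by itself.
(and 2 more singleton SCCs)
That gives 7 strongly connected components.

7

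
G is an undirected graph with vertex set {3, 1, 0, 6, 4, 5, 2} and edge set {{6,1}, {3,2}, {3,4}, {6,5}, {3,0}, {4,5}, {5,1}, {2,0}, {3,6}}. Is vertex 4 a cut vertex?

No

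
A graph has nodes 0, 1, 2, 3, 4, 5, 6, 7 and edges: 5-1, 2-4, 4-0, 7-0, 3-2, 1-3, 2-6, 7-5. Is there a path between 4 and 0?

From 4 we can reach 0, 1, 2, 3, 4, 5, 6, 7, which includes 0.

Yes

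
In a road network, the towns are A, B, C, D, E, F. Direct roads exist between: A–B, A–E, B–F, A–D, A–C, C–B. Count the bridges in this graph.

3

The edges on the cycle A-C-B-A are not bridges since each lies on that cycle.
But removing B–F disconnects B from F; removing A–D disconnects A from D; removing A–E disconnects A from E — these are bridges.
That makes 3 bridges.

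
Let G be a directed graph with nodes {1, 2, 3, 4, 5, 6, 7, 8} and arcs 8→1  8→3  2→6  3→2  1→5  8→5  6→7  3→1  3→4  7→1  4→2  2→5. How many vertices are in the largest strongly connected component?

{6} is an SCC by itself.
{3} is an SCC by itself.
{7} is an SCC by itself.
{1} is an SCC by itself.
{2} is an SCC by itself.
(and 3 more singleton SCCs)
The largest has 1 vertex.

1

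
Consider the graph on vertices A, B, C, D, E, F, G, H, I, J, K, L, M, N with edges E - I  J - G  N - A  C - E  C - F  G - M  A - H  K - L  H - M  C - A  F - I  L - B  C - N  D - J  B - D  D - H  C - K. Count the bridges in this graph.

0

The edges on the cycle D-J-G-M-H-D are not bridges since each lies on that cycle.
Every edge lies on some cycle, so there are no bridges.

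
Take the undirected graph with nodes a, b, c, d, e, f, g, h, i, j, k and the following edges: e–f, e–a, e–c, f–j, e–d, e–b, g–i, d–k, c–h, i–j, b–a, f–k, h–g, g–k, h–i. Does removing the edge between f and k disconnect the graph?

After removing f–k, the path f-e-d-k still connects them, so the edge is not a bridge.

No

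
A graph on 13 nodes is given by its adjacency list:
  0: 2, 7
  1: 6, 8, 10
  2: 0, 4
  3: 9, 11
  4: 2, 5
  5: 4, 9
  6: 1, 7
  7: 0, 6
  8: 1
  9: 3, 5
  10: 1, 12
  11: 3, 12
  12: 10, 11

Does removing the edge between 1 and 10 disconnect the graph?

No

After removing 1-10, the path 1-6-7-0-2-4-5-9-3-11-12-10 still connects them, so the edge is not a bridge.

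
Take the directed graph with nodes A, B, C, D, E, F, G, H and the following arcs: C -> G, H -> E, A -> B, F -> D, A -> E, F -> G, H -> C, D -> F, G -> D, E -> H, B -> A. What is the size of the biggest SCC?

{D, F, G} are all mutually reachable — one SCC of size 3.
{E, H} are all mutually reachable — one SCC of size 2.
{A, B} are all mutually reachable — one SCC of size 2.
{C} is an SCC by itself.
The largest has 3 vertices.

3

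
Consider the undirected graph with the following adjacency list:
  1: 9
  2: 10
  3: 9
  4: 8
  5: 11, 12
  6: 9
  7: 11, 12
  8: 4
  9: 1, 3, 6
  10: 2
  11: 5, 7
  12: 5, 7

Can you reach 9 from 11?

The component containing 11 is {5, 7, 11, 12}, and 9 is not in it.

No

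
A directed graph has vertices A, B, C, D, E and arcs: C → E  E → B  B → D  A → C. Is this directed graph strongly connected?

There is no directed path from D to C, so the graph is not strongly connected.

No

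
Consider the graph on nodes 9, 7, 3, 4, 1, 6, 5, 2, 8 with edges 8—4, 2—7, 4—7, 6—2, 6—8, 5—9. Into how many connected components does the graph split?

1 is isolated — a component by itself.
3 is isolated — a component by itself.
Starting from 5 we can reach 5, 9. That is one component of size 2.
Starting from 2 we can reach 2, 4, 6, 7, 8. That is one component of size 5.
Total: 4 components.

4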